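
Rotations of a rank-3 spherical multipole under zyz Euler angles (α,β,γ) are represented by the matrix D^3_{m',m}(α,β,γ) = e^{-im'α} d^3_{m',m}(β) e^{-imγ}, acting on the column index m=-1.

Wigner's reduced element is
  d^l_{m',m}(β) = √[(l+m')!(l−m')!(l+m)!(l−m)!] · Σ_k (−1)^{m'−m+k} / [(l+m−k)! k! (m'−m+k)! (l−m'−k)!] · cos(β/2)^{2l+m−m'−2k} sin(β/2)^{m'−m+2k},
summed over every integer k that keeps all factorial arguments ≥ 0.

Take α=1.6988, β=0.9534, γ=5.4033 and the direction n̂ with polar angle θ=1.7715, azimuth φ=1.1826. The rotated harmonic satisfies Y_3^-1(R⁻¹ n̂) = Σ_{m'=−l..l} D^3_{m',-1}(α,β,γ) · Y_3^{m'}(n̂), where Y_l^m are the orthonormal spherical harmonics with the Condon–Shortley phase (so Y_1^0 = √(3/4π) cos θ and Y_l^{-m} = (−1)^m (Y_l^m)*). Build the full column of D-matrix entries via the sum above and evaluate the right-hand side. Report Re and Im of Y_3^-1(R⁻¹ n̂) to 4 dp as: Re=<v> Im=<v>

Need the full column D^3_{m',-1} for m'=−3..3 at α=1.6988, β=0.9534, γ=5.4033.
cos(β/2)=0.888514, sin(β/2)=0.458850
d^3_{-3,-1}: single k=2 term ⇒ +0.508210;  D = -0.241807-0.446998i
d^3_{-2,-1}: k∈[1..2] ⇒ +0.803511 -0.428582 = +0.374929;  D = -0.304299+0.219028i
d^3_{-1,-1}: k∈[0..2] ⇒ +0.492023 -1.049754 +0.209972 = -0.347759;  D = -0.237525-0.254005i
d^3_{0,-1}: k∈[0..2] ⇒ -0.880202 +0.704232 -0.062605 = -0.238575;  D = -0.152029+0.183861i
d^3_{1,-1}: k∈[0..2] ⇒ +0.787316 -0.279963 +0.009333 = +0.516686;  D = -0.436965-0.275728i
d^3_{2,-1}: k∈[0..1] ⇒ -0.428582 +0.057150 = -0.371432;  D = +0.156493-0.336856i
d^3_{3,-1}: single k=0 term ⇒ +0.135536;  D = +0.129203+0.040946i
Y_3^{m'}(θ=1.7715,φ=1.1826) and Σ D·Y over m':
  (-0.2418-0.4470i)·(-0.3607+0.1551i)  (-0.3043+0.2190i)·(+0.1396+0.1371i)  (-0.2375-0.2540i)·(-0.0961+0.2349i)  (-0.1520+0.1839i)·(+0.2084+0.0000i)  (-0.4370-0.2757i)·(+0.0961+0.2349i)  (+0.1565-0.3369i)·(+0.1396-0.1371i)  (+0.1292+0.0409i)·(+0.3607+0.1551i)
Y_3^-1(R⁻¹ n̂) = +0.173540-0.043299i

Re=0.1735 Im=-0.0433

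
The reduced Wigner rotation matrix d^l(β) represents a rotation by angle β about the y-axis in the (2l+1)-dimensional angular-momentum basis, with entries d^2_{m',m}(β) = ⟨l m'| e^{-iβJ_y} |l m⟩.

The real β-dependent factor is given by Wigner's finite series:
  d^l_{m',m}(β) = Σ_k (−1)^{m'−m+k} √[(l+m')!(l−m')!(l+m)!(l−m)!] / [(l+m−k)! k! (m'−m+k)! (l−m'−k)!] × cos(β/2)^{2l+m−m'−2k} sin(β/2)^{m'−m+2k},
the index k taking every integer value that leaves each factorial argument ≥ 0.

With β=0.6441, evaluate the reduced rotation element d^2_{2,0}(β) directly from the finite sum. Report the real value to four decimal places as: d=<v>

d^2_{2,0}(β=0.6441) via Wigner's sum:
c=cos(0.6441/2)=0.948589, s=sin(0.6441/2)=0.316512; N=√[24·1·2·2]=9.797959
Admissible k: 0..0 (factorial args all ≥0)
  k=0: (−1)^2·9.7980/(4)·0.9486^2·0.3165^2 = +0.220806
d^2_{2,0}(0.6441) = +0.220806

d=0.2208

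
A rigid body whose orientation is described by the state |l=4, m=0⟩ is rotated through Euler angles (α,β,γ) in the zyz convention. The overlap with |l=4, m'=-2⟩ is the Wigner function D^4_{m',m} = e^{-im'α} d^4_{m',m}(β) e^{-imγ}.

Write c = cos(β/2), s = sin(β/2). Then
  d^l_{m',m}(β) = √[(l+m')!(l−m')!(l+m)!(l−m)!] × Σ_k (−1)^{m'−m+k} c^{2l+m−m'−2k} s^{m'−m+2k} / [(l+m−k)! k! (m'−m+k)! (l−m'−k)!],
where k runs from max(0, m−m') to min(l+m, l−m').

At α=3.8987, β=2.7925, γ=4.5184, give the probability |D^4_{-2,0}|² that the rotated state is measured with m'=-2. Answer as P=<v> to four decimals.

P=0.0574

First d^4_{-2,0}(β=2.7925), then the phase factors e^{-i(-2)α} and e^{-i(0)γ}:
With c≡cos(β/2)=0.173661 and s≡sin(β/2)=0.984805, N=[2·720·24·24]^{1/2}=910.735966
k: max(0,(0)−(-2))=2 … min(4+(0),4−(-2))=4
  k=2: (−1)^0·910.7360/(96)·0.1737^6·0.9848^2 = +0.000252
  k=3: (−1)^1·910.7360/(36)·0.1737^4·0.9848^4 = -0.021642
  k=4: (−1)^2·910.7360/(96)·0.1737^2·0.9848^6 = +0.260994
d^4_{-2,0}(2.7925) = +0.000252 -0.021642 +0.260994 = +0.239604
|D^4_{-2,0}|² = |d^4_{-2,0}(β)|² = (+0.239604)² = 0.057410 (the z-rotation phases have unit modulus)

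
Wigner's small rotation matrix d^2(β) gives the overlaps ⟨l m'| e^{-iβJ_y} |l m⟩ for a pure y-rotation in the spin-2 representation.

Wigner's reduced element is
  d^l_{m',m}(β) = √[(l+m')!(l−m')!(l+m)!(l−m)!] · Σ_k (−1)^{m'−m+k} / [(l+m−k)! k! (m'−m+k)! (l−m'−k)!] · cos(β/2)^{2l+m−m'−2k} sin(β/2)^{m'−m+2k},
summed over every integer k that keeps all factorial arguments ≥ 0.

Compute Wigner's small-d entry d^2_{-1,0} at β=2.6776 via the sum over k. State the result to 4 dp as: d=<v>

d^2_{-1,0}(β=2.6776) via Wigner's sum:
c=cos(2.6776/2)=0.229921, s=sin(2.6776/2)=0.973209; N=√[1·6·2·2]=4.898979
The bounds max(0,m−m')=1 and min(l+m,l−m')=2 give 2 terms
  k=1: (−1)^0·4.8990/(2)·0.2299^3·0.9732^1 = +0.028975
  k=2: (−1)^1·4.8990/(2)·0.2299^1·0.9732^3 = -0.519126
d^2_{-1,0}(2.6776) = +0.028975 -0.519126 = -0.490151

d=-0.4902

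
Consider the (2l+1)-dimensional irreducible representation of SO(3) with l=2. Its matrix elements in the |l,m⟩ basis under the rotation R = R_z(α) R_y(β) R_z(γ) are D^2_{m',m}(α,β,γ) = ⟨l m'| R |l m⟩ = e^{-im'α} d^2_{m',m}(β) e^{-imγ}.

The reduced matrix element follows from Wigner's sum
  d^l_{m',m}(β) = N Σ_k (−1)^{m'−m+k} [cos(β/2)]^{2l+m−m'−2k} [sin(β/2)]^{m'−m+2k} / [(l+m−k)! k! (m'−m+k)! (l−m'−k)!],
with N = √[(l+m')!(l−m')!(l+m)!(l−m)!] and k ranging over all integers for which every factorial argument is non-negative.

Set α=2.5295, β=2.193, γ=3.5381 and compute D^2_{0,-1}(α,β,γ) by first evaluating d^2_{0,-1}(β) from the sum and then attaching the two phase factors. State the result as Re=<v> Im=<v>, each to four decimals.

D^2_{0,-1}(2.5295,2.193,3.5381) = e^{-i·0·2.5295}·d^2_{0,-1}(2.193)·e^{-i·-1·3.5381}. Compute d first:
With c≡cos(β/2)=0.456713 and s≡sin(β/2)=0.889614, N=[2·2·1·6]^{1/2}=4.898979
Admissible k: 0..1 (factorial args all ≥0)
  k=0: (−1)^1·4.8990/(2)·0.4567^3·0.8896^1 = -0.207590
  k=1: (−1)^2·4.8990/(2)·0.4567^1·0.8896^3 = +0.787633
d^2_{0,-1}(2.193) = -0.207590 +0.787633 = +0.580043
Phases: e^{-i·(0)·2.5295}=+1.000000+0.000000i, e^{-i·(-1)·3.5381}=-0.922415-0.386199i ⇒ D=-0.535041-0.224012i

Re=-0.5350 Im=-0.2240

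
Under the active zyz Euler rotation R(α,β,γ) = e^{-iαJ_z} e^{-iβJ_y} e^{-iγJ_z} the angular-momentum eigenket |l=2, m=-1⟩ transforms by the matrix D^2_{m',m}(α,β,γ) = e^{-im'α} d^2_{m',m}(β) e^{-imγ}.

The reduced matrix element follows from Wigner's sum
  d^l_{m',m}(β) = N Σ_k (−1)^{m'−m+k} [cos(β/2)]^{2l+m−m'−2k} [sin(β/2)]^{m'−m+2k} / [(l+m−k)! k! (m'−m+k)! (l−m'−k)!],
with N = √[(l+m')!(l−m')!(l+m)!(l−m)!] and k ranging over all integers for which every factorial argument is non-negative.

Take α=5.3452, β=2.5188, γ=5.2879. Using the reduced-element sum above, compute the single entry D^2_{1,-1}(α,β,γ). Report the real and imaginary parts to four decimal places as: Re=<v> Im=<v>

Split into d^2_{1,-1}(β=2.5188) × two z-phases.
With c≡cos(β/2)=0.306388 and s≡sin(β/2)=0.951907, N=[6·1·1·6]^{1/2}=6.000000
Admissible k: 0..1 (factorial args all ≥0)
  k=0: (−1)^2·6.0000/(2)·0.3064^2·0.9519^2 = +0.255184
  k=1: (−1)^3·6.0000/(6)·0.3064^0·0.9519^4 = -0.821065
d^2_{1,-1}(2.5188) = +0.255184 -0.821065 = -0.565881
Phases: e^{-i·(1)·5.3452}=+0.591414+0.806368i, e^{-i·(-1)·5.2879}=+0.544264-0.838914i ⇒ D=-0.564952+0.032407i

Re=-0.5650 Im=0.0324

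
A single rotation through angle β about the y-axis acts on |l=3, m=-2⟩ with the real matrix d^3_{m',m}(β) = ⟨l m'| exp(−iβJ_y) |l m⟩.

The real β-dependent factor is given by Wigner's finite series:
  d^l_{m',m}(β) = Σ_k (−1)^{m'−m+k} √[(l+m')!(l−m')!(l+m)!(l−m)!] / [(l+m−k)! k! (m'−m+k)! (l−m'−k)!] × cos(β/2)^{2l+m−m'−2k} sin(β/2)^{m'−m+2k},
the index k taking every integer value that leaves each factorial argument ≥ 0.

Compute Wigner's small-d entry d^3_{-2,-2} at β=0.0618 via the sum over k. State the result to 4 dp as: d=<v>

d^3_{-2,-2}(β=0.0618) via Wigner's sum:
Half-angle: c=0.999523, s=0.030895. N=√(1·120·1·120)=120.000000
The bounds max(0,m−m')=0 and min(l+m,l−m')=1 give 2 terms
  k=0: (−1)^0·120.0000/(120)·0.9995^6·0.0309^0 = +0.997139
  k=1: (−1)^1·120.0000/(24)·0.9995^4·0.0309^2 = -0.004763
d^3_{-2,-2}(0.0618) = +0.997139 -0.004763 = +0.992376

d=0.9924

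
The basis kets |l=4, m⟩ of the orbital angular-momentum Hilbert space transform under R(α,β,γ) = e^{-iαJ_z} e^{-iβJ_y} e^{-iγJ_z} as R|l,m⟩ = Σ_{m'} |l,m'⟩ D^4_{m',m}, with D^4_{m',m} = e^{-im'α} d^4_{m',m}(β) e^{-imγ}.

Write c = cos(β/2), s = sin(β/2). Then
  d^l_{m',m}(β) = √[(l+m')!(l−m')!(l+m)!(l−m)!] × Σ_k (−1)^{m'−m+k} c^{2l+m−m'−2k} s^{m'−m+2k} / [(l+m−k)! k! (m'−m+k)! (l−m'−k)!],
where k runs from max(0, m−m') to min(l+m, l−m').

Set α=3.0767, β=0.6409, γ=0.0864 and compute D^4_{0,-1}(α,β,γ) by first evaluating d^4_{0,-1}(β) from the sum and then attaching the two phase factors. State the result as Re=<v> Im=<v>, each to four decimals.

Split into d^4_{0,-1}(β=0.6409) × two z-phases.
With c≡cos(β/2)=0.949094 and s≡sin(β/2)=0.314994, N=[24·24·6·120]^{1/2}=643.987578
k: max(0,(-1)−(0))=0 … min(4+(-1),4−(0))=3
  k=0: (−1)^1·643.9876/(144)·0.9491^7·0.3150^1 = -0.977194
  k=1: (−1)^2·643.9876/(24)·0.9491^5·0.3150^3 = +0.645829
  k=2: (−1)^3·643.9876/(24)·0.9491^3·0.3150^5 = -0.071138
  k=3: (−1)^4·643.9876/(144)·0.9491^1·0.3150^7 = +0.001306
d^4_{0,-1}(0.6409) = -0.977194 +0.645829 -0.071138 +0.001306 = -0.401197
D = (+1.000000+0.000000i)·(-0.401197)·(+0.996270+0.086293i) = -0.399701-0.034620i

Re=-0.3997 Im=-0.0346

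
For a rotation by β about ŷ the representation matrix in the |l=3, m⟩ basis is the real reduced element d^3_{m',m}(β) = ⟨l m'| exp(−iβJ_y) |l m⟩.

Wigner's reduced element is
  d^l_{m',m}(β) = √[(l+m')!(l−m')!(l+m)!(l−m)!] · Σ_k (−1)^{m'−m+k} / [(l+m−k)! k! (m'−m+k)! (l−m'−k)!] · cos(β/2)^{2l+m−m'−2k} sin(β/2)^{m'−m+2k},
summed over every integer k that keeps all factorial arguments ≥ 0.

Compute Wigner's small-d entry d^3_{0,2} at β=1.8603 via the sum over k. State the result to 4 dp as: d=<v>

d^3_{0,2}(β=1.8603) via Wigner's sum:
c=cos(1.8603/2)=0.597714, s=sin(1.8603/2)=0.801710; N=√[6·6·120·1]=65.726707
Admissible k: 2..3 (factorial args all ≥0)
  k=2: (−1)^0·65.7267/(12)·0.5977^4·0.8017^2 = +0.449332
  k=3: (−1)^1·65.7267/(12)·0.5977^2·0.8017^4 = -0.808380
d^3_{0,2}(1.8603) = +0.449332 -0.808380 = -0.359047

d=-0.3590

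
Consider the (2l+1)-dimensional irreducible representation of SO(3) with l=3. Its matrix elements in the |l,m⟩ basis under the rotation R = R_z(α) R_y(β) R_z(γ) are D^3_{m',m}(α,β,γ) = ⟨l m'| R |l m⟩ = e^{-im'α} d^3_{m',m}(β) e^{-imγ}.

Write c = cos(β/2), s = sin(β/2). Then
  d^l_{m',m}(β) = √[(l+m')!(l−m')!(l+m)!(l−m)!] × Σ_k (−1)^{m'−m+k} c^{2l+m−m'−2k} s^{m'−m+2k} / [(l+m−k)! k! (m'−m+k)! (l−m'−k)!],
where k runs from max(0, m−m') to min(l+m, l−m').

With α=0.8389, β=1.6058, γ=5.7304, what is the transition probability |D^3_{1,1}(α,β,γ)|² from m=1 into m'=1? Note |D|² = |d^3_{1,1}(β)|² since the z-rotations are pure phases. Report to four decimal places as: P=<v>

P=0.0058

First d^3_{1,1}(β=1.6058), then the phase factors e^{-i(1)α} and e^{-i(1)γ}:
c=cos(1.6058/2)=0.694623, s=sin(1.6058/2)=0.719374; N=√[24·2·24·2]=48.000000
Admissible k: 0..2 (factorial args all ≥0)
  k=0: (−1)^0·48.0000/(48)·0.6946^6·0.7194^0 = +0.112330
  k=1: (−1)^1·48.0000/(6)·0.6946^4·0.7194^2 = -0.963822
  k=2: (−1)^2·48.0000/(8)·0.6946^2·0.7194^4 = +0.775297
d^3_{1,1}(1.6058) = +0.112330 -0.963822 +0.775297 = -0.076195
|D^3_{1,1}|² = |d^3_{1,1}(β)|² = (-0.076195)² = 0.005806 (the z-rotation phases have unit modulus)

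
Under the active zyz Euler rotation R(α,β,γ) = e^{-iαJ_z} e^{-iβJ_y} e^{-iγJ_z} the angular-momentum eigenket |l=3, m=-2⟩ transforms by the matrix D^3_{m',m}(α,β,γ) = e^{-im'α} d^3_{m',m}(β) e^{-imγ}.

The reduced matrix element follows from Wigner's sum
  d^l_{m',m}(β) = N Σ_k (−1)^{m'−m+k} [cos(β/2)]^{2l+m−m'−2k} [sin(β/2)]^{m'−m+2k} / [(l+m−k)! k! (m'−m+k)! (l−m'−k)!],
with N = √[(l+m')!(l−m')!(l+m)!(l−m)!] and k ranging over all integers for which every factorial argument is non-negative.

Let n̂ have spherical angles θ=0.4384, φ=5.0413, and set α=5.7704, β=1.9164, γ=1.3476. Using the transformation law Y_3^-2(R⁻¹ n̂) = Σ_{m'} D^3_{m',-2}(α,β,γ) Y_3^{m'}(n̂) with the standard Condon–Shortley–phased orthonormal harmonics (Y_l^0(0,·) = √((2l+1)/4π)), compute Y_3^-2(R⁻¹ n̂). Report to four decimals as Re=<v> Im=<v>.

Need the full column D^3_{m',-2} for m'=−3..3 at α=5.7704, β=1.9164, γ=1.3476.
cos(β/2)=0.574994, sin(β/2)=0.818158
d^3_{-3,-2}: single k=1 term ⇒ +0.125959;  D = +0.050664+0.115320i
d^3_{-2,-2}: k∈[0..1] ⇒ +0.036139 -0.365844 = -0.329705;  D = +0.032533-0.328096i
d^3_{-1,-2}: k∈[0..1] ⇒ -0.162612 +0.658462 = +0.495850;  D = -0.284714+0.405962i
d^3_{0,-2}: k∈[0..1] ⇒ +0.400762 -0.811400 = -0.410638;  D = +0.370400-0.177278i
d^3_{1,-2}: k∈[0..1] ⇒ -0.658462 +0.666574 = +0.008113;  D = -0.008095-0.000538i
d^3_{2,-2}: k∈[0..1] ⇒ +0.740704 -0.299932 = +0.440772;  D = -0.368888-0.241250i
d^3_{3,-2}: single k=0 term ⇒ -0.516326;  D = +0.237894+0.458257i
Y_3^{m'}(θ=0.4384,φ=5.0413) and Σ D·Y over m':
  (+0.0507+0.1153i)·(-0.0266-0.0176i)  (+0.0325-0.3281i)·(-0.1319+0.1019i)  (-0.2847+0.4060i)·(+0.1373+0.4024i)  (+0.3704-0.1773i)·(+0.3713+0.0000i)  (-0.0081-0.0005i)·(-0.1373+0.4024i)  (-0.3689-0.2413i)·(-0.1319-0.1019i)  (+0.2379+0.4583i)·(+0.0266-0.0176i)
Y_3^-2(R⁻¹ n̂) = +0.004747-0.007725i

Re=0.0047 Im=-0.0077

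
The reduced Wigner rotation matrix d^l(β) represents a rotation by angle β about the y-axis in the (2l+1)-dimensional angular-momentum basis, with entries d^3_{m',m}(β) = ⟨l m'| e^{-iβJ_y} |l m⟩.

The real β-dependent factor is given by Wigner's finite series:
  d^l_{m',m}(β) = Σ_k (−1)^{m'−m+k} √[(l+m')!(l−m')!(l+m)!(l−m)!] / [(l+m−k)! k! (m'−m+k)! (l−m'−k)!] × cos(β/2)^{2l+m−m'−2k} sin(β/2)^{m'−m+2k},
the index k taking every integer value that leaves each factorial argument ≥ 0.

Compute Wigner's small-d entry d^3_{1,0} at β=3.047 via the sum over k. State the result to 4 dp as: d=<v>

d=-0.1618

d^3_{1,0}(β=3.047) via Wigner's sum:
Half-angle: c=0.047279, s=0.998882. N=√(24·2·6·6)=41.569219
Admissible k: 0..2 (factorial args all ≥0)
  k=0: (−1)^1·41.5692/(12)·0.0473^5·0.9989^1 = -0.000001
  k=1: (−1)^2·41.5692/(4)·0.0473^3·0.9989^3 = +0.001095
  k=2: (−1)^3·41.5692/(12)·0.0473^1·0.9989^5 = -0.162865
d^3_{1,0}(3.047) = -0.000001 +0.001095 -0.162865 = -0.161771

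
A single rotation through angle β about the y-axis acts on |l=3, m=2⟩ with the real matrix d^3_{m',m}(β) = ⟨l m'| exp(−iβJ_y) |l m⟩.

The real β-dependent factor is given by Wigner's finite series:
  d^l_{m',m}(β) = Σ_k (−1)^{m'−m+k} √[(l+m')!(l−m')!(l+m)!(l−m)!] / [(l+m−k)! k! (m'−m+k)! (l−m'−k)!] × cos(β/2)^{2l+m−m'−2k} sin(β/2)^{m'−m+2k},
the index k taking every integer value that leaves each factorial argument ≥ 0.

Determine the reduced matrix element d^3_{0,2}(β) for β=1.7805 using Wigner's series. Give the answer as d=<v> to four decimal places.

d=-0.2727

d^3_{0,2}(β=1.7805) via Wigner's sum:
With c≡cos(β/2)=0.629218 and s≡sin(β/2)=0.777229, N=[6·6·120·1]^{1/2}=65.726707
Admissible k: 2..3 (factorial args all ≥0)
  k=2: (−1)^0·65.7267/(12)·0.6292^4·0.7772^2 = +0.518636
  k=3: (−1)^1·65.7267/(12)·0.6292^2·0.7772^4 = -0.791332
d^3_{0,2}(1.7805) = +0.518636 -0.791332 = -0.272696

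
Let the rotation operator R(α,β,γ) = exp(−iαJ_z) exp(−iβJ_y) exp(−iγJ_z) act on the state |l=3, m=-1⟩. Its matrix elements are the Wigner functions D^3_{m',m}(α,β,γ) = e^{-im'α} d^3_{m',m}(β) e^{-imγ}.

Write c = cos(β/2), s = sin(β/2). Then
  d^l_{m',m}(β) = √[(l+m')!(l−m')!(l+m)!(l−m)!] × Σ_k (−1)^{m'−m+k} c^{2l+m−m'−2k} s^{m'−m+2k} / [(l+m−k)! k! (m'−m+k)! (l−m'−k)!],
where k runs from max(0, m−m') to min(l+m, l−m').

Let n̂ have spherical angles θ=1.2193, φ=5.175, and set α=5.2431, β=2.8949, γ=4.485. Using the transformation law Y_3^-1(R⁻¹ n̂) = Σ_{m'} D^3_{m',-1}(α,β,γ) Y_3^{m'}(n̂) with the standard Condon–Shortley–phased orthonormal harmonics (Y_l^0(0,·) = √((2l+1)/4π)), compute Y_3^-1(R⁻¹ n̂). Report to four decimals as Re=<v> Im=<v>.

Need the full column D^3_{m',-1} for m'=−3..3 at α=5.2431, β=2.8949, γ=4.485.
cos(β/2)=0.123034, sin(β/2)=0.992402
d^3_{-3,-1}: single k=2 term ⇒ +0.000874;  D = +0.000179+0.000856i
d^3_{-2,-1}: k∈[1..2] ⇒ +0.000088 -0.011512 = -0.011424;  D = +0.008461-0.007676i
d^3_{-1,-1}: k∈[0..2] ⇒ +0.000003 -0.001805 +0.088095 = +0.086293;  D = -0.082354-0.025775i
d^3_{0,-1}: k∈[0..2] ⇒ -0.000097 +0.018917 -0.410255 = -0.391435;  D = +0.088243+0.381359i
d^3_{1,-1}: k∈[0..2] ⇒ +0.001354 -0.117460 +0.955272 = +0.839166;  D = +0.609355-0.576963i
d^3_{2,-1}: k∈[0..1] ⇒ -0.011512 +0.374510 = +0.362998;  D = +0.348661+0.101009i
d^3_{3,-1}: single k=0 term ⇒ +0.056865;  D = +0.013998+0.055115i
Y_3^{m'}(θ=1.2193,φ=5.175) and Σ D·Y over m':
  (+0.0002+0.0009i)·(-0.3395-0.0628i)  (+0.0085-0.0077i)·(-0.1866+0.2477i)  (-0.0824-0.0258i)·(-0.0552-0.1106i)  (+0.0882+0.3814i)·(-0.3093+0.0000i)  (+0.6094-0.5770i)·(+0.0552-0.1106i)  (+0.3487+0.1010i)·(-0.1866-0.2477i)  (+0.0140+0.0551i)·(+0.3395-0.0628i)
Y_3^-1(R⁻¹ n̂) = -0.087309-0.290800i

Re=-0.0873 Im=-0.2908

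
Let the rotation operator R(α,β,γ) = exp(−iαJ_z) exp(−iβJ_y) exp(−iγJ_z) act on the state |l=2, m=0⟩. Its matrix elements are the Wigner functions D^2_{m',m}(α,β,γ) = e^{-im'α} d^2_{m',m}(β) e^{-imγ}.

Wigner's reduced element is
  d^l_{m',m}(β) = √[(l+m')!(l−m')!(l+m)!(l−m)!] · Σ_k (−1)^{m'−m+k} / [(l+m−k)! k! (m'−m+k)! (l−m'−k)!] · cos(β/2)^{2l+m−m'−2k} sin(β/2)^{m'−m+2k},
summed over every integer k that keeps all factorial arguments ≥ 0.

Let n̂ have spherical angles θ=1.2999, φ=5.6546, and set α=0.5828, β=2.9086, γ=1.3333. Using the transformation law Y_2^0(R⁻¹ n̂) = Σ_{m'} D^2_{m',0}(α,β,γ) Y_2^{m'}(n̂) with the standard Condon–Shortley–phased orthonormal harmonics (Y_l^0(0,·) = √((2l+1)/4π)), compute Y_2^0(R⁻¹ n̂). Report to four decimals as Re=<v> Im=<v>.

Re=-0.2840 Im=0.0000

Need the full column D^2_{m',0} for m'=−2..2 at α=0.5828, β=2.9086, γ=1.3333.
cos(β/2)=0.116233, sin(β/2)=0.993222
d^2_{-2,0}: single k=2 term ⇒ +0.032646;  D = +0.012869+0.030002i
d^2_{-1,0}: k∈[1..2] ⇒ +0.003820 -0.278961 = -0.275141;  D = -0.229722-0.151428i
d^2_{0,0}: k∈[0..2] ⇒ +0.000183 -0.053310 +0.973162 = +0.920034;  D = +0.920034+0.000000i
d^2_{1,0}: k∈[0..1] ⇒ -0.003820 +0.278961 = +0.275141;  D = +0.229722-0.151428i
d^2_{2,0}: single k=0 term ⇒ +0.032646;  D = +0.012869-0.030002i
Y_2^{m'}(θ=1.2999,φ=5.6546) and Σ D·Y over m':
  (+0.0129+0.0300i)·(+0.1106+0.3411i)  (-0.2297-0.1514i)·(+0.1611+0.1171i)  (+0.9200+0.0000i)·(-0.2476+0.0000i)  (+0.2297-0.1514i)·(-0.1611+0.1171i)  (+0.0129-0.0300i)·(+0.1106-0.3411i)
Y_2^0(R⁻¹ n̂) = -0.284010-0.000000i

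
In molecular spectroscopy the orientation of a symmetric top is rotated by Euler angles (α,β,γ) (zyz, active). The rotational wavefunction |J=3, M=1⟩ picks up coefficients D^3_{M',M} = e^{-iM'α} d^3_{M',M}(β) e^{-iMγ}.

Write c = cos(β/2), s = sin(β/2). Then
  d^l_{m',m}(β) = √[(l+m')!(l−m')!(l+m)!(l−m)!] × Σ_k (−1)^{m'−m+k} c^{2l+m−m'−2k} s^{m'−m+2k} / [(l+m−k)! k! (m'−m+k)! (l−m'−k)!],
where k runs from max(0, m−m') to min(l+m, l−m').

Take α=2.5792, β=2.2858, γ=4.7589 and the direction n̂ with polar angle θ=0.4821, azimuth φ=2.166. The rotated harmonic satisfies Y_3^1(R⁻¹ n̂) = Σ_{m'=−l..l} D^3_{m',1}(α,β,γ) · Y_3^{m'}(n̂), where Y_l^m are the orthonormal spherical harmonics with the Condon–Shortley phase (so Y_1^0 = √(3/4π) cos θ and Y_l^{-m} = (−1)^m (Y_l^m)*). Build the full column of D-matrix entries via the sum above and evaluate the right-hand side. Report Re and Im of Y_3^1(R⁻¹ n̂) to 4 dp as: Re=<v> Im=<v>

Re=0.0303 Im=-0.2041

Need the full column D^3_{m',1} for m'=−3..3 at α=2.5792, β=2.2858, γ=4.7589.
cos(β/2)=0.414958, sin(β/2)=0.909841
d^3_{-3,1}: single k=4 term ⇒ +0.456998;  D = -0.450949+0.074113i
d^3_{-2,1}: k∈[3..4] ⇒ +0.340359 -0.818146 = -0.477786;  D = -0.440163-0.185839i
d^3_{-1,1}: k∈[2..4] ⇒ +0.147264 -0.943972 +0.567273 = -0.229435;  D = +0.131229+0.188200i
d^3_{0,1}: k∈[1..3] ⇒ +0.038777 -0.559267 +0.896234 = +0.375743;  D = +0.017470+0.375337i
d^3_{1,1}: k∈[0..2] ⇒ +0.005105 -0.196352 +0.707979 = +0.516732;  D = +0.254905-0.449484i
d^3_{2,1}: k∈[0..1] ⇒ -0.035398 +0.340359 = +0.304961;  D = -0.268714+0.144201i
d^3_{3,1}: single k=0 term ⇒ +0.095059;  D = +0.094827+0.006636i
Y_3^{m'}(θ=0.4821,φ=2.166) and Σ D·Y over m':
  (-0.4509+0.0741i)·(+0.0406-0.0089i)  (-0.4402-0.1858i)·(-0.0723+0.1807i)  (+0.1312+0.1882i)·(-0.2457-0.3629i)  (+0.0175+0.3753i)·(+0.3059+0.0000i)  (+0.2549-0.4495i)·(+0.2457-0.3629i)  (-0.2687+0.1442i)·(-0.0723-0.1807i)  (+0.0948+0.0066i)·(-0.0406-0.0089i)
Y_3^1(R⁻¹ n̂) = +0.030331-0.204114i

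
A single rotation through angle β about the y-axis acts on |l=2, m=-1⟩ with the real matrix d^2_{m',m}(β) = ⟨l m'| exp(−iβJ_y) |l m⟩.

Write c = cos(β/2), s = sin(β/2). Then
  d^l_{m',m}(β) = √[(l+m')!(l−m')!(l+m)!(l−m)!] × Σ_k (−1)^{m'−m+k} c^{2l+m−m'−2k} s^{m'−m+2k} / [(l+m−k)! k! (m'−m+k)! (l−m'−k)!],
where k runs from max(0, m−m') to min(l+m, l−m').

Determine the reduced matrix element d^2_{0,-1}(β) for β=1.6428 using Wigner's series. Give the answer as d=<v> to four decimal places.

d=0.0879

d^2_{0,-1}(β=1.6428) via Wigner's sum:
c=cos(1.6428/2)=0.681197, s=sin(1.6428/2)=0.732100; N=√[2·2·1·6]=4.898979
k: max(0,(-1)−(0))=0 … min(2+(-1),2−(0))=1
  k=0: (−1)^1·4.8990/(2)·0.6812^3·0.7321^1 = -0.566845
  k=1: (−1)^2·4.8990/(2)·0.6812^1·0.7321^3 = +0.654727
d^2_{0,-1}(1.6428) = -0.566845 +0.654727 = +0.087882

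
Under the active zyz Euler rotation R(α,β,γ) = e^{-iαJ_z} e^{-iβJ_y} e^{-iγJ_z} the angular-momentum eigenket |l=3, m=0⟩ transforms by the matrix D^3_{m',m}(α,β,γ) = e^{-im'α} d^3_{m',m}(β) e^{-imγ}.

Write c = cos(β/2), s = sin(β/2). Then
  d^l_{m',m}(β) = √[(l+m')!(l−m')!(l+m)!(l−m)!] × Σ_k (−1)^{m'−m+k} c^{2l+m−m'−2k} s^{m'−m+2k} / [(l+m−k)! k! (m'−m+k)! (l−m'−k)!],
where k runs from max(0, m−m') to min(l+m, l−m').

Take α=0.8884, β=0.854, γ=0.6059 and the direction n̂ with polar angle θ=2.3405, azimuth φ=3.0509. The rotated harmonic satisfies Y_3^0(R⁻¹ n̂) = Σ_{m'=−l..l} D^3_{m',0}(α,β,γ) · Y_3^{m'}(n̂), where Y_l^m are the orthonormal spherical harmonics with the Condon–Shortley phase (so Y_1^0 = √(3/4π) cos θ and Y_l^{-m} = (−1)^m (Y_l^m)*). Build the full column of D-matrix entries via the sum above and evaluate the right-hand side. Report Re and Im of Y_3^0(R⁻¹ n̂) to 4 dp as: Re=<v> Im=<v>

Re=0.0335 Im=0.0000

Need the full column D^3_{m',0} for m'=−3..3 at α=0.8884, β=0.854, γ=0.6059.
cos(β/2)=0.910212, sin(β/2)=0.414142
d^3_{-3,0}: single k=3 term ⇒ +0.239547;  D = -0.212875+0.109851i
d^3_{-2,0}: k∈[2..3] ⇒ +0.644807 -0.133488 = +0.511319;  D = -0.104590+0.500508i
d^3_{-1,0}: k∈[1..3] ⇒ +0.896300 -0.556657 +0.038413 = +0.378056;  D = +0.238423+0.293395i
d^3_{0,0}: k∈[0..3] ⇒ +0.568664 -1.059527 +0.219344 -0.005045 = -0.276564;  D = -0.276564+0.000000i
d^3_{1,0}: k∈[0..2] ⇒ -0.896300 +0.556657 -0.038413 = -0.378056;  D = -0.238423+0.293395i
d^3_{2,0}: k∈[0..1] ⇒ +0.644807 -0.133488 = +0.511319;  D = -0.104590-0.500508i
d^3_{3,0}: single k=0 term ⇒ -0.239547;  D = +0.212875+0.109851i
Y_3^{m'}(θ=2.3405,φ=3.0509) and Σ D·Y over m':
  (-0.2129+0.1099i)·(-0.1488-0.0415i)  (-0.1046+0.5005i)·(-0.3608-0.0662i)  (+0.2384+0.2934i)·(-0.3286-0.0299i)  (-0.2766+0.0000i)·(+0.1502+0.0000i)  (-0.2384+0.2934i)·(+0.3286-0.0299i)  (-0.1046-0.5005i)·(-0.3608+0.0662i)  (+0.2129+0.1099i)·(+0.1488-0.0415i)
Y_3^0(R⁻¹ n̂) = +0.033493-0.000000i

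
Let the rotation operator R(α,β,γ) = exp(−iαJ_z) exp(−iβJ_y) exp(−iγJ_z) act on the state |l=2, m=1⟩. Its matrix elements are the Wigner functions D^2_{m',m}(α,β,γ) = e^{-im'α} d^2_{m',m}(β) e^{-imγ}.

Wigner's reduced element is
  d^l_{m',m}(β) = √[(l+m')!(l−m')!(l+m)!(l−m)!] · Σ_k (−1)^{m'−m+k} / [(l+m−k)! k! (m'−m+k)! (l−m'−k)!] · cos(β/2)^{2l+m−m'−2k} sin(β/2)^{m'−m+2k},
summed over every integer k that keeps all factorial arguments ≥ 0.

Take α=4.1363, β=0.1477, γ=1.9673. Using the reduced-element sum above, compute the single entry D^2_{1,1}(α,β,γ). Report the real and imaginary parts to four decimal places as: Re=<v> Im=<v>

Re=0.9573 Im=0.1738

D^2_{1,1}(4.1363,0.1477,1.9673) = e^{-i·1·4.1363}·d^2_{1,1}(0.1477)·e^{-i·1·1.9673}. Compute d first:
c=cos(0.1477/2)=0.997274, s=sin(0.1477/2)=0.073783; N=√[6·1·6·1]=6.000000
k: max(0,(1)−(1))=0 … min(2+(1),2−(1))=1
  k=0: (−1)^0·6.0000/(6)·0.9973^4·0.0738^0 = +0.989142
  k=1: (−1)^1·6.0000/(2)·0.9973^2·0.0738^2 = -0.016243
d^2_{1,1}(0.1477) = +0.989142 -0.016243 = +0.972899
D = (-0.544748+0.838600i)·(+0.972899)·(-0.386196-0.922417i) = +0.957253+0.173781i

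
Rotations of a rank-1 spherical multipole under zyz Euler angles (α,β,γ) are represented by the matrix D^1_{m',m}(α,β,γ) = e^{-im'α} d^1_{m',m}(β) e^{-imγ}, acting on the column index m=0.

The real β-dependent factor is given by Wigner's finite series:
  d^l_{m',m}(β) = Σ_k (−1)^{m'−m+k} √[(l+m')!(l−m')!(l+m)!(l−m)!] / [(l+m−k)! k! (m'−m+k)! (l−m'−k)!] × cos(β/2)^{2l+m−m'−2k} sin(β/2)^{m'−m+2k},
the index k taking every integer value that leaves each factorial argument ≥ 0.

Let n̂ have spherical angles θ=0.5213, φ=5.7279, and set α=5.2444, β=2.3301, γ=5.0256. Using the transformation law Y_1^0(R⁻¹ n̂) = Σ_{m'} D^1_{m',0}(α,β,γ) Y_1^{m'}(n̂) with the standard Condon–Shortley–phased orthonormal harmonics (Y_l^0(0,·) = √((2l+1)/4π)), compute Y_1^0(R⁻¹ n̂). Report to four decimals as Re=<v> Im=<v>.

Re=-0.1354 Im=0.0000

Need the full column D^1_{m',0} for m'=−1..1 at α=5.2444, β=2.3301, γ=5.0256.
cos(β/2)=0.394705, sin(β/2)=0.918808
d^1_{-1,0}: single k=1 term ⇒ +0.512876;  D = +0.260165-0.441990i
d^1_{0,0}: k∈[0..1] ⇒ +0.155792 -0.844208 = -0.688417;  D = -0.688417+0.000000i
d^1_{1,0}: single k=0 term ⇒ -0.512876;  D = -0.260165-0.441990i
Y_1^{m'}(θ=0.5213,φ=5.7279) and Σ D·Y over m':
  (+0.2602-0.4420i)·(+0.1462+0.0907i)  (-0.6884+0.0000i)·(+0.4237+0.0000i)  (-0.2602-0.4420i)·(-0.1462+0.0907i)
Y_1^0(R⁻¹ n̂) = -0.135425+0.000000i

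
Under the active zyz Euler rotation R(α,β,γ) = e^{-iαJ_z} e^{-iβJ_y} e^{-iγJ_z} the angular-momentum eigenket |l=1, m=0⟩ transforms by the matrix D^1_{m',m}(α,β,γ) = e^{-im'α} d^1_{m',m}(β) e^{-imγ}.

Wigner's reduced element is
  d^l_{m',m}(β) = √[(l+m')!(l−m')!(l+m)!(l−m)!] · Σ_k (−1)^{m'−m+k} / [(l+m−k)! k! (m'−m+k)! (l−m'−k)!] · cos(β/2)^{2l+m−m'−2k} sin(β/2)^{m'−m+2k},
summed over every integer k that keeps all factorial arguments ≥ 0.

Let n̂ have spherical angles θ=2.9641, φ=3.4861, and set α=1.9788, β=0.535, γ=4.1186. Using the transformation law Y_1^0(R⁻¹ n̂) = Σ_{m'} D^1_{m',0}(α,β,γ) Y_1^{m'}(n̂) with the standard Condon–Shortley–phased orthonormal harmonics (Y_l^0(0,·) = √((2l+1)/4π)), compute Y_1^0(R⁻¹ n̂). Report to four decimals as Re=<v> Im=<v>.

Need the full column D^1_{m',0} for m'=−1..1 at α=1.9788, β=0.535, γ=4.1186.
cos(β/2)=0.964435, sin(β/2)=0.264321
d^1_{-1,0}: single k=1 term ⇒ +0.360512;  D = -0.143043+0.330919i
d^1_{0,0}: k∈[0..1] ⇒ +0.930134 -0.069866 = +0.860269;  D = +0.860269+0.000000i
d^1_{1,0}: single k=0 term ⇒ -0.360512;  D = +0.143043+0.330919i
Y_1^{m'}(θ=2.9641,φ=3.4861) and Σ D·Y over m':
  (-0.1430+0.3309i)·(-0.0574+0.0206i)  (+0.8603+0.0000i)·(-0.4809+0.0000i)  (+0.1430+0.3309i)·(+0.0574+0.0206i)
Y_1^0(R⁻¹ n̂) = -0.410935+0.000000i

Re=-0.4109 Im=0.0000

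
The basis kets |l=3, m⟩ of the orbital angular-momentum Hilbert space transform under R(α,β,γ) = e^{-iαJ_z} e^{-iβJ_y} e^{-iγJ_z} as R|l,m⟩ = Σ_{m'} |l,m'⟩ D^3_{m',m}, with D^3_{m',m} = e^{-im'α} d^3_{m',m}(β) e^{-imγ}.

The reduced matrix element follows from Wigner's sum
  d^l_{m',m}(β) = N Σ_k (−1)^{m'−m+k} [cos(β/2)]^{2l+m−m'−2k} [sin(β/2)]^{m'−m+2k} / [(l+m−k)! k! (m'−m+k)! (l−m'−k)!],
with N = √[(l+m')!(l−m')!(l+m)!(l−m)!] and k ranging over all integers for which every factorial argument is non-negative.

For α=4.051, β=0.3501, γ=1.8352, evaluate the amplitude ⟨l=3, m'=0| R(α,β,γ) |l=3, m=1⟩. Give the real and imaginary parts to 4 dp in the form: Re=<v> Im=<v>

Re=-0.1324 Im=-0.4891

Split into d^3_{0,1}(β=0.3501) × two z-phases.
With c≡cos(β/2)=0.984718 and s≡sin(β/2)=0.174157, N=[6·6·24·2]^{1/2}=41.569219
k: max(0,(1)−(0))=1 … min(3+(1),3−(0))=3
  k=1: (−1)^0·41.5692/(12)·0.9847^5·0.1742^1 = +0.558588
  k=2: (−1)^1·41.5692/(4)·0.9847^3·0.1742^3 = -0.052417
  k=3: (−1)^2·41.5692/(12)·0.9847^1·0.1742^5 = +0.000547
d^3_{0,1}(0.3501) = +0.558588 -0.052417 +0.000547 = +0.506717
D = (+1.000000+0.000000i)·(+0.506717)·(-0.261334-0.965249i) = -0.132422-0.489108i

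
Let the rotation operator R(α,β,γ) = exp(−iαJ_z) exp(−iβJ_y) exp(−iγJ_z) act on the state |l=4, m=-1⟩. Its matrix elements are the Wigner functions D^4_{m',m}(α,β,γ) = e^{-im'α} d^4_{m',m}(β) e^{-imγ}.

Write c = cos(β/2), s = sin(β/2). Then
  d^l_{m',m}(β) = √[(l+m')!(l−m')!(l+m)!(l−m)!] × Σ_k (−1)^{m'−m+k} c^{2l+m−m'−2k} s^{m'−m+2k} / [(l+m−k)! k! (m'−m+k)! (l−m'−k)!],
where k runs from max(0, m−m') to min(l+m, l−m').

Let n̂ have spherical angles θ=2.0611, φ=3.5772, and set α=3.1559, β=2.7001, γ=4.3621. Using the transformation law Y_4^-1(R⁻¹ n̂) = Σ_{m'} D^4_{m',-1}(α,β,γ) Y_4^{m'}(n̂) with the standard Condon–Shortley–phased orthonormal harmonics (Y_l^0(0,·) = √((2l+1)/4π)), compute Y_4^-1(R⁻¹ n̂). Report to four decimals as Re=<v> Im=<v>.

Need the full column D^4_{m',-1} for m'=−4..4 at α=3.1559, β=2.7001, γ=4.3621.
cos(β/2)=0.218958, sin(β/2)=0.975734
d^4_{-4,-1}: single k=3 term ⇒ +0.003499;  D = -0.001011-0.003349i
d^4_{-3,-1}: k∈[2..3] ⇒ +0.000833 -0.027561 = -0.026728;  D = -0.008087-0.025475i
d^4_{-2,-1}: k∈[1..3] ⇒ +0.000100 -0.009918 +0.131297 = +0.121479;  D = -0.038406-0.115248i
d^4_{-1,-1}: k∈[0..3] ⇒ +0.000005 -0.001574 +0.062501 -0.413724 = -0.352791;  D = -0.116314-0.333065i
d^4_{0,-1}: k∈[0..3] ⇒ -0.000105 +0.012545 -0.249119 +0.824511 = +0.587832;  D = -0.201726-0.552135i
d^4_{1,-1}: k∈[0..3] ⇒ +0.001049 -0.062501 +0.620586 -0.821585 = -0.262452;  D = -0.093583-0.245200i
d^4_{2,-1}: k∈[0..2] ⇒ -0.006612 +0.196945 -0.782200 = -0.591866;  D = +0.218933+0.549886i
d^4_{3,-1}: k∈[0..1] ⇒ +0.027561 -0.328383 = -0.300823;  D = -0.115262-0.277865i
d^4_{4,-1}: single k=0 term ⇒ -0.069476;  D = +0.027536+0.063786i
Y_4^{m'}(θ=2.0611,φ=3.5772) and Σ D·Y over m':
  (-0.0010-0.0033i)·(-0.0458-0.2641i)  (-0.0081-0.0255i)·(+0.1056-0.3907i)  (-0.0384-0.1152i)·(+0.0926-0.1100i)  (-0.1163-0.3331i)·(-0.2580+0.1201i)  (-0.2017-0.5521i)·(-0.2043+0.0000i)  (-0.0936-0.2452i)·(+0.2580+0.1201i)  (+0.2189+0.5499i)·(+0.0926+0.1100i)  (-0.1153-0.2779i)·(-0.1056-0.3907i)  (+0.0275+0.0638i)·(-0.0458+0.2641i)
Y_4^-1(R⁻¹ n̂) = -0.066071+0.258415i

Re=-0.0661 Im=0.2584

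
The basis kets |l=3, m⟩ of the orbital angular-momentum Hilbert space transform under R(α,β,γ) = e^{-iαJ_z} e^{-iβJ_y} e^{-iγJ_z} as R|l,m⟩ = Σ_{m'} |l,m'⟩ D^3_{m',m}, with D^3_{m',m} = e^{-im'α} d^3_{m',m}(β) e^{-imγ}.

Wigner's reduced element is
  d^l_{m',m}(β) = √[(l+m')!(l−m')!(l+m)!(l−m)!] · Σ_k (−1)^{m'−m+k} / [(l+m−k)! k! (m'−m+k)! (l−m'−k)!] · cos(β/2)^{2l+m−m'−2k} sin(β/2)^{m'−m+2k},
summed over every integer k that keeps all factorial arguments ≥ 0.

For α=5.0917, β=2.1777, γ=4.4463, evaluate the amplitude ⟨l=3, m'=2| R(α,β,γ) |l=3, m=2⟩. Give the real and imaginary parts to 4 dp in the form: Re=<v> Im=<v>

D^3_{2,2}(5.0917,2.1777,4.4463) = e^{-i·2·5.0917}·d^3_{2,2}(2.1777)·e^{-i·2·4.4463}. Compute d first:
Half-angle: c=0.463505, s=0.886094. N=√(120·1·120·1)=120.000000
k∈{0,1} keeps every argument non-negative
  k=0: (−1)^0·120.0000/(120)·0.4635^6·0.8861^0 = +0.009916
  k=1: (−1)^1·120.0000/(24)·0.4635^4·0.8861^2 = -0.181195
d^3_{2,2}(2.1777) = +0.009916 -0.181195 = -0.171279
Attach z-rotation phases: D = e^{-i(2)(5.0917)}·(-0.171279)·e^{-i(2)(4.4463)} = -0.166907+0.038455i

Re=-0.1669 Im=0.0385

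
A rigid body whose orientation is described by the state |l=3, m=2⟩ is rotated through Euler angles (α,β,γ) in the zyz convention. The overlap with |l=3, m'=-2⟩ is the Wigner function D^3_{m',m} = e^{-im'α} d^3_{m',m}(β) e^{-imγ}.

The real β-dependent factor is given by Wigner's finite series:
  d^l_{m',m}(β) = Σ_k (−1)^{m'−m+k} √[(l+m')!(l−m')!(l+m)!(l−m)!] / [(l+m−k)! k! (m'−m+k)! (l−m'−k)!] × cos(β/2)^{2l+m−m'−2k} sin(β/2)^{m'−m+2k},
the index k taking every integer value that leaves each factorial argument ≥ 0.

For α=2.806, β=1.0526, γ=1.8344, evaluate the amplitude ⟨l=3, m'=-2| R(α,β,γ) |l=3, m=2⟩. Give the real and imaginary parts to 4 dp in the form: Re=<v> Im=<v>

Re=-0.0808 Im=0.2068

First d^3_{-2,2}(β=1.0526), then the phase factors e^{-i(-2)α} and e^{-i(2)γ}:
Half-angle: c=0.864672, s=0.502338. N=√(1·120·120·1)=120.000000
k∈{4,5} keeps every argument non-negative
  k=4: (−1)^0·120.0000/(24)·0.8647^2·0.5023^4 = +0.238043
  k=5: (−1)^1·120.0000/(120)·0.8647^0·0.5023^6 = -0.016068
d^3_{-2,2}(1.0526) = +0.238043 -0.016068 = +0.221974
Attach z-rotation phases: D = e^{-i(-2)(2.806)}·(+0.221974)·e^{-i(2)(1.8344)} = -0.080767+0.206759i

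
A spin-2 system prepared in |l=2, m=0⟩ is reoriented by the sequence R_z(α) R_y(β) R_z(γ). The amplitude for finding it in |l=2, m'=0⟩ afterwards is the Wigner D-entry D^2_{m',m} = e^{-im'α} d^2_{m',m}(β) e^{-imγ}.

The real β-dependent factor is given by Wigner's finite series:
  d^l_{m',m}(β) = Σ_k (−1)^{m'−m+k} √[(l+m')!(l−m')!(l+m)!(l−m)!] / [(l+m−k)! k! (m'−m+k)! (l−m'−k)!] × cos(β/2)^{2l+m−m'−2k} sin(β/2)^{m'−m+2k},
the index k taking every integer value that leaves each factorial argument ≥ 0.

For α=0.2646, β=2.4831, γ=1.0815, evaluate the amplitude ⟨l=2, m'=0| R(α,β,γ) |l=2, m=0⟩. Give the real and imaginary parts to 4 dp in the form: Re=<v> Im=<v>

Re=0.4383 Im=0.0000

First d^2_{0,0}(β=2.4831), then the phase factors e^{-i(0)α} and e^{-i(0)γ}:
With c≡cos(β/2)=0.323330 and s≡sin(β/2)=0.946286, N=[2·2·2·2]^{1/2}=4.000000
The bounds max(0,m−m')=0 and min(l+m,l−m')=2 give 3 terms
  k=0: (−1)^0·4.0000/(4)·0.3233^4·0.9463^0 = +0.010929
  k=1: (−1)^1·4.0000/(1)·0.3233^2·0.9463^2 = -0.374453
  k=2: (−1)^2·4.0000/(4)·0.3233^0·0.9463^4 = +0.801845
d^2_{0,0}(2.4831) = +0.010929 -0.374453 +0.801845 = +0.438321
Attach z-rotation phases: D = e^{-i(0)(0.2646)}·(+0.438321)·e^{-i(0)(1.0815)} = +0.438321+0.000000i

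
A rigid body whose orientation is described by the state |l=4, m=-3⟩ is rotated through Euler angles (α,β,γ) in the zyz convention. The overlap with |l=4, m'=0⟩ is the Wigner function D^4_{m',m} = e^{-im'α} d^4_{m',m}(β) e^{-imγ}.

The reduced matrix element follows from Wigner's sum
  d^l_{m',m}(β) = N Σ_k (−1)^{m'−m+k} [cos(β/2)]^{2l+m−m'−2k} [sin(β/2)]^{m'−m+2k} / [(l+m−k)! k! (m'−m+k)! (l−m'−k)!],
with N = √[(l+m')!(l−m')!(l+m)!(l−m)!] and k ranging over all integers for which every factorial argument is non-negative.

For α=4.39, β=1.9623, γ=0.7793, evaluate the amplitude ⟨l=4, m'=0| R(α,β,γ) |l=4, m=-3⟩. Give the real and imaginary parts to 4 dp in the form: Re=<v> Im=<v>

Re=-0.3093 Im=0.3209

Split into d^4_{0,-3}(β=1.9623) × two z-phases.
Half-angle: c=0.556067, s=0.831137. N=√(24·24·1·5040)=1703.830978
The bounds max(0,m−m')=0 and min(l+m,l−m')=1 give 2 terms
  k=0: (−1)^3·1703.8310/(144)·0.5561^5·0.8311^3 = -0.361176
  k=1: (−1)^4·1703.8310/(144)·0.5561^3·0.8311^5 = +0.806881
d^4_{0,-3}(1.9623) = -0.361176 +0.806881 = +0.445706
D = (+1.000000+0.000000i)·(+0.445706)·(-0.694053+0.719924i) = -0.309343+0.320874i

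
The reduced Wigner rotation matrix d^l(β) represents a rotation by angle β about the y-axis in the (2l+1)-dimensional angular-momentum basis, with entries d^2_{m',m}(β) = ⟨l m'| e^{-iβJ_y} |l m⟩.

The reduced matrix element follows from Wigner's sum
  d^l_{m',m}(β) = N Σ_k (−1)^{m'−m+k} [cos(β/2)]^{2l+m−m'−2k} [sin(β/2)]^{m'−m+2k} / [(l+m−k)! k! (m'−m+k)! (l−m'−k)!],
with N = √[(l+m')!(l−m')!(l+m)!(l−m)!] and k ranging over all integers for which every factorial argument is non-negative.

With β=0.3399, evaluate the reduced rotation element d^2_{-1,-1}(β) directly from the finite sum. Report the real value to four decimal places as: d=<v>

d=0.8602

d^2_{-1,-1}(β=0.3399) via Wigner's sum:
Half-angle: c=0.985593, s=0.169133. N=√(1·6·1·6)=6.000000
k∈{0,1} keeps every argument non-negative
  k=0: (−1)^0·6.0000/(6)·0.9856^4·0.1691^0 = +0.943606
  k=1: (−1)^1·6.0000/(2)·0.9856^2·0.1691^2 = -0.083363
d^2_{-1,-1}(0.3399) = +0.943606 -0.083363 = +0.860243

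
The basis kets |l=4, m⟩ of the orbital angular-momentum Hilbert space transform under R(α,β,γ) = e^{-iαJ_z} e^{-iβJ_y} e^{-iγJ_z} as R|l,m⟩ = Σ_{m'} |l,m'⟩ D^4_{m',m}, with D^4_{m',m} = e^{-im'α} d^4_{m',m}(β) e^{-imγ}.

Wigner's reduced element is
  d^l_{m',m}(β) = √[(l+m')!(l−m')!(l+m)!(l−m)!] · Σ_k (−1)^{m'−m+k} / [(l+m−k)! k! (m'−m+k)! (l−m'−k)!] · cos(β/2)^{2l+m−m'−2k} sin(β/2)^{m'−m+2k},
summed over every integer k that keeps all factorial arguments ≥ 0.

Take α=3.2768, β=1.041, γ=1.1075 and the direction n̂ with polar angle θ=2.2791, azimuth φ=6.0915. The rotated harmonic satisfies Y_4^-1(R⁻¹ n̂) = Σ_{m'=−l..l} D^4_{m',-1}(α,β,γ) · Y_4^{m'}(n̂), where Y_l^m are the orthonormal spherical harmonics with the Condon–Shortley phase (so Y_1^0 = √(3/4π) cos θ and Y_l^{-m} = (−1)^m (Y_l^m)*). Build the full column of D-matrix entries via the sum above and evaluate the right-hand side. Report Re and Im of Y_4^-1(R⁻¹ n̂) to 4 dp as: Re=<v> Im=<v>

Re=-0.4558 Im=-0.1011

Need the full column D^4_{m',-1} for m'=−4..4 at α=3.2768, β=1.041, γ=1.1075.
cos(β/2)=0.867571, sin(β/2)=0.497314
d^4_{-4,-1}: single k=3 term ⇒ +0.452387;  D = -0.035040+0.451028i
d^4_{-3,-1}: k∈[2..3] ⇒ +0.837068 -0.458417 = +0.378650;  D = -0.021826-0.378021i
d^4_{-2,-1}: k∈[1..3] ⇒ +0.780550 -1.282397 +0.280920 = -0.220927;  D = -0.042349-0.216830i
d^4_{-1,-1}: k∈[0..3] ⇒ +0.320951 -1.581910 +1.039593 -0.113866 = -0.335232;  D = +0.108023+0.317350i
d^4_{0,-1}: k∈[0..3] ⇒ -0.822772 +1.622118 -0.533009 +0.029190 = +0.295528;  D = +0.132071+0.264374i
d^4_{1,-1}: k∈[0..3] ⇒ +1.054606 -1.039593 +0.170799 -0.003741 = +0.182071;  D = -0.102580-0.150423i
d^4_{2,-1}: k∈[0..2] ⇒ -0.854931 +0.421380 -0.027692 = -0.461243;  D = -0.308862-0.342563i
d^4_{3,-1}: k∈[0..1] ⇒ +0.458417 -0.090378 = +0.368039;  D = -0.281046-0.237626i
d^4_{4,-1}: single k=0 term ⇒ -0.148649;  D = -0.125414-0.079799i
Y_4^{m'}(θ=2.2791,φ=6.0915) and Σ D·Y over m':
  (-0.0350+0.4510i)·(+0.1060+0.1021i)  (-0.0218-0.3780i)·(-0.2993-0.1940i)  (-0.0423-0.2168i)·(+0.3512+0.1416i)  (+0.1080+0.3174i)·(+0.0086+0.0017i)  (+0.1321+0.2644i)·(-0.3626+0.0000i)  (-0.1026-0.1504i)·(-0.0086+0.0017i)  (-0.3089-0.3426i)·(+0.3512-0.1416i)  (-0.2810-0.2376i)·(+0.2993-0.1940i)  (-0.1254-0.0798i)·(+0.1060-0.1021i)
Y_4^-1(R⁻¹ n̂) = -0.455754-0.101144i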